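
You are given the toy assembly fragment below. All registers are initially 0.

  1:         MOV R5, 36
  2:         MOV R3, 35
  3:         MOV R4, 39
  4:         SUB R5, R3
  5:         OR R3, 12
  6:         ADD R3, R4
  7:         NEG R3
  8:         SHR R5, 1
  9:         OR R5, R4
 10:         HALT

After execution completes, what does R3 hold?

-86

after MOV R5, 36: R5=36
after MOV R3, 35: R3=35
after MOV R4, 39: R4=39
after SUB R5, R3: R5=36-35=1
after OR R3, 12: R3=35|12=47
after ADD R3, R4: R3=47+39=86
after NEG R3: R3=-(86)=-86
after SHR R5, 1: R5=1>>1=0
after OR R5, R4: R5=0|39=39
halt.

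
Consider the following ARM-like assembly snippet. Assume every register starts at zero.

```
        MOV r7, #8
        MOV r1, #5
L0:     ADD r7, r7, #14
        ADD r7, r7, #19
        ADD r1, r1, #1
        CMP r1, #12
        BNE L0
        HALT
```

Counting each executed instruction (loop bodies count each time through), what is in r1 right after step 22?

9

r7=8
r1=5
r7=8+14=22
r7=22+19=41
r1=5+1=6
CMP r1, #12  (cmp 6,12)
BNE L0: taken
r7=41+14=55
r7=55+19=74
r1=6+1=7
CMP r1, #12  (cmp 7,12)
BNE L0: taken
r7=74+14=88
r7=88+19=107
r1=7+1=8
CMP r1, #12  (cmp 8,12)
BNE L0: taken
r7=107+14=121
r7=121+19=140
r1=8+1=9
CMP r1, #12  (cmp 9,12)
BNE L0: taken
After step 22: r1 = 9.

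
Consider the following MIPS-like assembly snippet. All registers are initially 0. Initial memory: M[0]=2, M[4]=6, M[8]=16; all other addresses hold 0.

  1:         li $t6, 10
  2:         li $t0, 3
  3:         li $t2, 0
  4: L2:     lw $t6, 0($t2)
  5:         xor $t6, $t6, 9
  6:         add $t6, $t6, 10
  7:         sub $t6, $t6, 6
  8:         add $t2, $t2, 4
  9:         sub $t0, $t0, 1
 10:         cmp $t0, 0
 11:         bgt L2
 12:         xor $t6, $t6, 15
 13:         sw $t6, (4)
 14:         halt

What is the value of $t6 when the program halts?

$t6=10
$t0=3
$t2=0
$t6=M[0]=2
$t6=2^9=11
$t6=11+10=21
$t6=21-6=15
$t2=0+4=4
$t0=3-1=2
cmp $t0, 0  (cmp 2,0)
bgt L2: taken
$t6=M[4]=6
$t6=6^9=15
$t6=15+10=25
$t6=25-6=19
$t2=4+4=8
$t0=2-1=1
cmp $t0, 0  (cmp 1,0)
bgt L2: taken
$t6=M[8]=16
$t6=16^9=25
$t6=25+10=35
$t6=35-6=29
$t2=8+4=12
$t0=1-1=0
cmp $t0, 0  (cmp 0,0)
bgt L2: not taken
$t6=29^15=18
sw $t6, (4) → M[4]=18
halt.

18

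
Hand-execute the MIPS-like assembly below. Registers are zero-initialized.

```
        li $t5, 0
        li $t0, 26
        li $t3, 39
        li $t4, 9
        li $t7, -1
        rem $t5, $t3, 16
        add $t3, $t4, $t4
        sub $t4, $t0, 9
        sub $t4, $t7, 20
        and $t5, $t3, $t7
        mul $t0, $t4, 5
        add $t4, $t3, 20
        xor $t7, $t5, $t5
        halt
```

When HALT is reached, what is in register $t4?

li $t5, 0 → $t5=0
li $t0, 26 → $t0=26
li $t3, 39 → $t3=39
li $t4, 9 → $t4=9
li $t7, -1 → $t7=-1
rem $t5, $t3, 16 → $t5=39%16=7
add $t3, $t4, $t4 → $t3=9+9=18
sub $t4, $t0, 9 → $t4=26-9=17
sub $t4, $t7, 20 → $t4=(-1)-20=-21
and $t5, $t3, $t7 → $t5=18&(-1)=18
mul $t0, $t4, 5 → $t0=(-21)*5=-105
add $t4, $t3, 20 → $t4=18+20=38
xor $t7, $t5, $t5 → $t7=18^18=0
halt.

38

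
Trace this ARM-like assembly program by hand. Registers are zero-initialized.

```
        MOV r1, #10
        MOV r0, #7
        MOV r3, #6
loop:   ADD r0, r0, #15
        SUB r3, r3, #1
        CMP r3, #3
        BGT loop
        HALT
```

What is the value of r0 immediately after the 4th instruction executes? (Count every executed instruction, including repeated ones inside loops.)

22

r1=10
r0=7
r3=6
r0=7+15=22
After step 4: r0 = 22.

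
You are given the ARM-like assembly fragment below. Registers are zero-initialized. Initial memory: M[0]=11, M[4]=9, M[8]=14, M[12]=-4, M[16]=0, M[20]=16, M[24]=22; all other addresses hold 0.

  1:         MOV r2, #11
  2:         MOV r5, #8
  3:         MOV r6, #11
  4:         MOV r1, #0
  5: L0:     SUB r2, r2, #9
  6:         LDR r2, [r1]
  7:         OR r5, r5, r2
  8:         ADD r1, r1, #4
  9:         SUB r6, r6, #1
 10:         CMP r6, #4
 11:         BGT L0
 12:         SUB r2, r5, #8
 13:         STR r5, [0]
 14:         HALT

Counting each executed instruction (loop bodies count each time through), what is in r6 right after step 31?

after MOV r2, #11: r2=11
after MOV r5, #8: r5=8
after MOV r6, #11: r6=11
after MOV r1, #0: r1=0
after SUB r2, r2, #9: r2=11-9=2
after LDR r2, [r1]: r2=M[0]=11
after OR r5, r5, r2: r5=8|11=11
after ADD r1, r1, #4: r1=0+4=4
after SUB r6, r6, #1: r6=11-1=10
CMP r6, #4  (cmp 10,4)
BGT L0: taken
after SUB r2, r2, #9: r2=11-9=2
after LDR r2, [r1]: r2=M[4]=9
after OR r5, r5, r2: r5=11|9=11
after ADD r1, r1, #4: r1=4+4=8
after SUB r6, r6, #1: r6=10-1=9
CMP r6, #4  (cmp 9,4)
BGT L0: taken
after SUB r2, r2, #9: r2=9-9=0
after LDR r2, [r1]: r2=M[8]=14
after OR r5, r5, r2: r5=11|14=15
after ADD r1, r1, #4: r1=8+4=12
after SUB r6, r6, #1: r6=9-1=8
CMP r6, #4  (cmp 8,4)
BGT L0: taken
after SUB r2, r2, #9: r2=14-9=5
after LDR r2, [r1]: r2=M[12]=-4
after OR r5, r5, r2: r5=15|(-4)=-1
after ADD r1, r1, #4: r1=12+4=16
after SUB r6, r6, #1: r6=8-1=7
CMP r6, #4  (cmp 7,4)
After step 31: r6 = 7.

7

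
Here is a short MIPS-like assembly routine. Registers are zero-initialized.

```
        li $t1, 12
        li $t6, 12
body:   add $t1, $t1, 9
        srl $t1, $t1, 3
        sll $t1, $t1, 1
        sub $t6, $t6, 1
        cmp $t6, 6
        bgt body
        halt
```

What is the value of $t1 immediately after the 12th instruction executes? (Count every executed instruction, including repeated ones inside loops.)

2

li $t1, 12 → $t1=12
li $t6, 12 → $t6=12
add $t1, $t1, 9 → $t1=12+9=21
srl $t1, $t1, 3 → $t1=21>>3=2
sll $t1, $t1, 1 → $t1=2<<1=4
sub $t6, $t6, 1 → $t6=12-1=11
cmp $t6, 6  (cmp 11,6)
bgt body: taken
add $t1, $t1, 9 → $t1=4+9=13
srl $t1, $t1, 3 → $t1=13>>3=1
sll $t1, $t1, 1 → $t1=1<<1=2
sub $t6, $t6, 1 → $t6=11-1=10
After step 12: $t1 = 2.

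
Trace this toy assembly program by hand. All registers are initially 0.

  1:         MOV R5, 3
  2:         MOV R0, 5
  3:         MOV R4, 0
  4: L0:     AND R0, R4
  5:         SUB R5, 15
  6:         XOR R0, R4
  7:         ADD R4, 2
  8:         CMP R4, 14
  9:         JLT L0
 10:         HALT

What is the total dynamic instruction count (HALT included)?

46

MOV R5, 3 → R5=3
MOV R0, 5 → R0=5
MOV R4, 0 → R4=0
AND R0, R4 → R0=5&0=0
SUB R5, 15 → R5=3-15=-12
XOR R0, R4 → R0=0^0=0
ADD R4, 2 → R4=0+2=2
CMP R4, 14  (cmp 2,14)
JLT L0: taken
AND R0, R4 → R0=0&2=0
SUB R5, 15 → R5=(-12)-15=-27
XOR R0, R4 → R0=0^2=2
ADD R4, 2 → R4=2+2=4
CMP R4, 14  (cmp 4,14)
JLT L0: taken
AND R0, R4 → R0=2&4=0
SUB R5, 15 → R5=(-27)-15=-42
XOR R0, R4 → R0=0^4=4
ADD R4, 2 → R4=4+2=6
CMP R4, 14  (cmp 6,14)
JLT L0: taken
AND R0, R4 → R0=4&6=4
SUB R5, 15 → R5=(-42)-15=-57
XOR R0, R4 → R0=4^6=2
ADD R4, 2 → R4=6+2=8
CMP R4, 14  (cmp 8,14)
JLT L0: taken
AND R0, R4 → R0=2&8=0
SUB R5, 15 → R5=(-57)-15=-72
XOR R0, R4 → R0=0^8=8
ADD R4, 2 → R4=8+2=10
CMP R4, 14  (cmp 10,14)
JLT L0: taken
AND R0, R4 → R0=8&10=8
SUB R5, 15 → R5=(-72)-15=-87
XOR R0, R4 → R0=8^10=2
ADD R4, 2 → R4=10+2=12
CMP R4, 14  (cmp 12,14)
JLT L0: taken
AND R0, R4 → R0=2&12=0
SUB R5, 15 → R5=(-87)-15=-102
XOR R0, R4 → R0=0^12=12
ADD R4, 2 → R4=12+2=14
CMP R4, 14  (cmp 14,14)
JLT L0: not taken
halt.
Total executed instructions: 46.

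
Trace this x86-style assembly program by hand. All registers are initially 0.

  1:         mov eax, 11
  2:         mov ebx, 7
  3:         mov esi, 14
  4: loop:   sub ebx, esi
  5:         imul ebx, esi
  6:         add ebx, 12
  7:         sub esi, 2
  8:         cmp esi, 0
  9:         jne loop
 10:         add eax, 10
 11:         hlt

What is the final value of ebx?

after mov eax, 11: eax=11
after mov ebx, 7: ebx=7
after mov esi, 14: esi=14
after sub ebx, esi: ebx=7-14=-7
after imul ebx, esi: ebx=(-7)*14=-98
after add ebx, 12: ebx=(-98)+12=-86
after sub esi, 2: esi=14-2=12
cmp esi, 0  (cmp 12,0)
jne loop: taken
after sub ebx, esi: ebx=(-86)-12=-98
after imul ebx, esi: ebx=(-98)*12=-1176
after add ebx, 12: ebx=(-1176)+12=-1164
after sub esi, 2: esi=12-2=10
cmp esi, 0  (cmp 10,0)
jne loop: taken
after sub ebx, esi: ebx=(-1164)-10=-1174
after imul ebx, esi: ebx=(-1174)*10=-11740
after add ebx, 12: ebx=(-11740)+12=-11728
after sub esi, 2: esi=10-2=8
cmp esi, 0  (cmp 8,0)
jne loop: taken
after sub ebx, esi: ebx=(-11728)-8=-11736
after imul ebx, esi: ebx=(-11736)*8=-93888
after add ebx, 12: ebx=(-93888)+12=-93876
after sub esi, 2: esi=8-2=6
cmp esi, 0  (cmp 6,0)
jne loop: taken
after sub ebx, esi: ebx=(-93876)-6=-93882
after imul ebx, esi: ebx=(-93882)*6=-563292
after add ebx, 12: ebx=(-563292)+12=-563280
after sub esi, 2: esi=6-2=4
cmp esi, 0  (cmp 4,0)
jne loop: taken
after sub ebx, esi: ebx=(-563280)-4=-563284
after imul ebx, esi: ebx=(-563284)*4=-2253136
after add ebx, 12: ebx=(-2253136)+12=-2253124
after sub esi, 2: esi=4-2=2
cmp esi, 0  (cmp 2,0)
jne loop: taken
after sub ebx, esi: ebx=(-2253124)-2=-2253126
after imul ebx, esi: ebx=(-2253126)*2=-4506252
after add ebx, 12: ebx=(-4506252)+12=-4506240
after sub esi, 2: esi=2-2=0
cmp esi, 0  (cmp 0,0)
jne loop: not taken
after add eax, 10: eax=11+10=21
halt.

-4506240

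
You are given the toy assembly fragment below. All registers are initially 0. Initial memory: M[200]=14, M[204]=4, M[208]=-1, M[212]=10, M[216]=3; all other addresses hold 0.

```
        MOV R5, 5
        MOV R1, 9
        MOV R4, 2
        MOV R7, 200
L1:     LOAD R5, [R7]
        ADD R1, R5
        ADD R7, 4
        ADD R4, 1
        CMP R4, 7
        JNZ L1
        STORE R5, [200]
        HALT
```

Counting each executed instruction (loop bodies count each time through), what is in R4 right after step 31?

R5=5
R1=9
R4=2
R7=200
R5=M[200]=14
R1=9+14=23
R7=200+4=204
R4=2+1=3
CMP R4, 7  (cmp 3,7)
JNZ L1: taken
R5=M[204]=4
R1=23+4=27
R7=204+4=208
R4=3+1=4
CMP R4, 7  (cmp 4,7)
JNZ L1: taken
R5=M[208]=-1
R1=27+(-1)=26
R7=208+4=212
R4=4+1=5
CMP R4, 7  (cmp 5,7)
JNZ L1: taken
R5=M[212]=10
R1=26+10=36
R7=212+4=216
R4=5+1=6
CMP R4, 7  (cmp 6,7)
JNZ L1: taken
R5=M[216]=3
R1=36+3=39
R7=216+4=220
After step 31: R4 = 6.

6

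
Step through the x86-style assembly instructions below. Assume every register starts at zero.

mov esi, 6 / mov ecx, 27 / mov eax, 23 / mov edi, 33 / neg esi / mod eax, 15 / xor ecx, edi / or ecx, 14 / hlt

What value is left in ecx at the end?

62

esi=6
ecx=27
eax=23
edi=33
esi=-(6)=-6
eax=23%15=8
ecx=27^33=58
ecx=58|14=62
halt.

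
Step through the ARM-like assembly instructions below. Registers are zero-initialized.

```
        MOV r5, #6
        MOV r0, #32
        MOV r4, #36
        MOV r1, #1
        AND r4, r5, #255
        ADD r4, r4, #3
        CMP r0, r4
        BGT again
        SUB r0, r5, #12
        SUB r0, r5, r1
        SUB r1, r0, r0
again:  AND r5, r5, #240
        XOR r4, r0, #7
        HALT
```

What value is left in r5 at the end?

0

r5=6
r0=32
r4=36
r1=1
r4=6&255=6
r4=6+3=9
CMP r0, r4  (cmp 32,9)
BGT again: taken
r5=6&240=0
r4=32^7=39
halt.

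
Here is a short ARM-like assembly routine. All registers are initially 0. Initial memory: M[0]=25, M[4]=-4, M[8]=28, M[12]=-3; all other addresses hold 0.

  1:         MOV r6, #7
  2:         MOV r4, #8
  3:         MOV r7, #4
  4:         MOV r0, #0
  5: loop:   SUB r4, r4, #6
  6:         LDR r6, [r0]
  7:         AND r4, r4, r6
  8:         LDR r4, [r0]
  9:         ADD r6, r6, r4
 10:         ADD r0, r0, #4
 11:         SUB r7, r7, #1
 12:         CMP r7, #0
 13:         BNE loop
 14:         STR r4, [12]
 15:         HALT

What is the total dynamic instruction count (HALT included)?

MOV r6, #7 → r6=7
MOV r4, #8 → r4=8
MOV r7, #4 → r7=4
MOV r0, #0 → r0=0
SUB r4, r4, #6 → r4=8-6=2
LDR r6, [r0] → r6=M[0]=25
AND r4, r4, r6 → r4=2&25=0
LDR r4, [r0] → r4=M[0]=25
ADD r6, r6, r4 → r6=25+25=50
ADD r0, r0, #4 → r0=0+4=4
SUB r7, r7, #1 → r7=4-1=3
CMP r7, #0  (cmp 3,0)
BNE loop: taken
SUB r4, r4, #6 → r4=25-6=19
LDR r6, [r0] → r6=M[4]=-4
AND r4, r4, r6 → r4=19&(-4)=16
LDR r4, [r0] → r4=M[4]=-4
ADD r6, r6, r4 → r6=(-4)+(-4)=-8
ADD r0, r0, #4 → r0=4+4=8
SUB r7, r7, #1 → r7=3-1=2
CMP r7, #0  (cmp 2,0)
BNE loop: taken
SUB r4, r4, #6 → r4=(-4)-6=-10
LDR r6, [r0] → r6=M[8]=28
AND r4, r4, r6 → r4=(-10)&28=20
LDR r4, [r0] → r4=M[8]=28
ADD r6, r6, r4 → r6=28+28=56
ADD r0, r0, #4 → r0=8+4=12
SUB r7, r7, #1 → r7=2-1=1
CMP r7, #0  (cmp 1,0)
BNE loop: taken
SUB r4, r4, #6 → r4=28-6=22
LDR r6, [r0] → r6=M[12]=-3
AND r4, r4, r6 → r4=22&(-3)=20
LDR r4, [r0] → r4=M[12]=-3
ADD r6, r6, r4 → r6=(-3)+(-3)=-6
ADD r0, r0, #4 → r0=12+4=16
SUB r7, r7, #1 → r7=1-1=0
CMP r7, #0  (cmp 0,0)
BNE loop: not taken
STR r4, [12] → M[12]=-3
halt.
Total executed instructions: 42.

42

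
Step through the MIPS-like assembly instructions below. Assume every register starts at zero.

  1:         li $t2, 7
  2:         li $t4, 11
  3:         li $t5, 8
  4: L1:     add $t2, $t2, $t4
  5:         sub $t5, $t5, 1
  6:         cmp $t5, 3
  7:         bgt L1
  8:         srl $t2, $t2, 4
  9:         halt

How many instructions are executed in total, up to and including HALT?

after li $t2, 7: $t2=7
after li $t4, 11: $t4=11
after li $t5, 8: $t5=8
after add $t2, $t2, $t4: $t2=7+11=18
after sub $t5, $t5, 1: $t5=8-1=7
cmp $t5, 3  (cmp 7,3)
bgt L1: taken
after add $t2, $t2, $t4: $t2=18+11=29
after sub $t5, $t5, 1: $t5=7-1=6
cmp $t5, 3  (cmp 6,3)
bgt L1: taken
after add $t2, $t2, $t4: $t2=29+11=40
after sub $t5, $t5, 1: $t5=6-1=5
cmp $t5, 3  (cmp 5,3)
bgt L1: taken
after add $t2, $t2, $t4: $t2=40+11=51
after sub $t5, $t5, 1: $t5=5-1=4
cmp $t5, 3  (cmp 4,3)
bgt L1: taken
after add $t2, $t2, $t4: $t2=51+11=62
after sub $t5, $t5, 1: $t5=4-1=3
cmp $t5, 3  (cmp 3,3)
bgt L1: not taken
after srl $t2, $t2, 4: $t2=62>>4=3
halt.
Total executed instructions: 25.

25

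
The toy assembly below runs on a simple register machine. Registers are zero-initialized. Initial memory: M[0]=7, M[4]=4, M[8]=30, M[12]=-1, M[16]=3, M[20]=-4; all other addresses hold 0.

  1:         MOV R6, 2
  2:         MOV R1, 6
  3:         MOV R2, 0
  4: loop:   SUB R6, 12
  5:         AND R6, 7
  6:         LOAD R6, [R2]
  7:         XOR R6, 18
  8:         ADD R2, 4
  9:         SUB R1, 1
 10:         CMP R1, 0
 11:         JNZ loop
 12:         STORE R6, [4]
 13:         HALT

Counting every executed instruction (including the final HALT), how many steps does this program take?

53

MOV R6, 2 → R6=2
MOV R1, 6 → R1=6
MOV R2, 0 → R2=0
SUB R6, 12 → R6=2-12=-10
AND R6, 7 → R6=(-10)&7=6
LOAD R6, [R2] → R6=M[0]=7
XOR R6, 18 → R6=7^18=21
ADD R2, 4 → R2=0+4=4
SUB R1, 1 → R1=6-1=5
CMP R1, 0  (cmp 5,0)
JNZ loop: taken
SUB R6, 12 → R6=21-12=9
AND R6, 7 → R6=9&7=1
LOAD R6, [R2] → R6=M[4]=4
XOR R6, 18 → R6=4^18=22
ADD R2, 4 → R2=4+4=8
SUB R1, 1 → R1=5-1=4
CMP R1, 0  (cmp 4,0)
JNZ loop: taken
SUB R6, 12 → R6=22-12=10
AND R6, 7 → R6=10&7=2
LOAD R6, [R2] → R6=M[8]=30
XOR R6, 18 → R6=30^18=12
ADD R2, 4 → R2=8+4=12
SUB R1, 1 → R1=4-1=3
CMP R1, 0  (cmp 3,0)
JNZ loop: taken
SUB R6, 12 → R6=12-12=0
AND R6, 7 → R6=0&7=0
LOAD R6, [R2] → R6=M[12]=-1
XOR R6, 18 → R6=(-1)^18=-19
ADD R2, 4 → R2=12+4=16
SUB R1, 1 → R1=3-1=2
CMP R1, 0  (cmp 2,0)
JNZ loop: taken
SUB R6, 12 → R6=(-19)-12=-31
AND R6, 7 → R6=(-31)&7=1
LOAD R6, [R2] → R6=M[16]=3
XOR R6, 18 → R6=3^18=17
ADD R2, 4 → R2=16+4=20
SUB R1, 1 → R1=2-1=1
CMP R1, 0  (cmp 1,0)
JNZ loop: taken
SUB R6, 12 → R6=17-12=5
AND R6, 7 → R6=5&7=5
LOAD R6, [R2] → R6=M[20]=-4
XOR R6, 18 → R6=(-4)^18=-18
ADD R2, 4 → R2=20+4=24
SUB R1, 1 → R1=1-1=0
CMP R1, 0  (cmp 0,0)
JNZ loop: not taken
STORE R6, [4] → M[4]=-18
halt.
Total executed instructions: 53.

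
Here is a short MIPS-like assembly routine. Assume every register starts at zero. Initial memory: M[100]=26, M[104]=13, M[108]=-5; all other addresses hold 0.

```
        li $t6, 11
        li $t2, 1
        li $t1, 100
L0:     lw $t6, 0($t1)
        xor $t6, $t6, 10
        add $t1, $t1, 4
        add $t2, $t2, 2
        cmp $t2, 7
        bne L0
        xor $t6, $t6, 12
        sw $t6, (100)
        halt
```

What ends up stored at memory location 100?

-3

after li $t6, 11: $t6=11
after li $t2, 1: $t2=1
after li $t1, 100: $t1=100
after lw $t6, 0($t1): $t6=M[100]=26
after xor $t6, $t6, 10: $t6=26^10=16
after add $t1, $t1, 4: $t1=100+4=104
after add $t2, $t2, 2: $t2=1+2=3
cmp $t2, 7  (cmp 3,7)
bne L0: taken
after lw $t6, 0($t1): $t6=M[104]=13
after xor $t6, $t6, 10: $t6=13^10=7
after add $t1, $t1, 4: $t1=104+4=108
after add $t2, $t2, 2: $t2=3+2=5
cmp $t2, 7  (cmp 5,7)
bne L0: taken
after lw $t6, 0($t1): $t6=M[108]=-5
after xor $t6, $t6, 10: $t6=(-5)^10=-15
after add $t1, $t1, 4: $t1=108+4=112
after add $t2, $t2, 2: $t2=5+2=7
cmp $t2, 7  (cmp 7,7)
bne L0: not taken
after xor $t6, $t6, 12: $t6=(-15)^12=-3
sw $t6, (100) → M[100]=-3
halt.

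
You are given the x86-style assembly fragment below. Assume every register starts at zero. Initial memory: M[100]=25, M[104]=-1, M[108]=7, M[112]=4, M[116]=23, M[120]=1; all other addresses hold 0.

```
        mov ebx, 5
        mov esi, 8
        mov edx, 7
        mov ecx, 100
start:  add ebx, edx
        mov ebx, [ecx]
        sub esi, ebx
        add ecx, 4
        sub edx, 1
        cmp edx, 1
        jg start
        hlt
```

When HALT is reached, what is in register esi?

after mov ebx, 5: ebx=5
after mov esi, 8: esi=8
after mov edx, 7: edx=7
after mov ecx, 100: ecx=100
after add ebx, edx: ebx=5+7=12
after mov ebx, [ecx]: ebx=M[100]=25
after sub esi, ebx: esi=8-25=-17
after add ecx, 4: ecx=100+4=104
after sub edx, 1: edx=7-1=6
cmp edx, 1  (cmp 6,1)
jg start: taken
after add ebx, edx: ebx=25+6=31
after mov ebx, [ecx]: ebx=M[104]=-1
after sub esi, ebx: esi=(-17)-(-1)=-16
after add ecx, 4: ecx=104+4=108
after sub edx, 1: edx=6-1=5
cmp edx, 1  (cmp 5,1)
jg start: taken
after add ebx, edx: ebx=(-1)+5=4
after mov ebx, [ecx]: ebx=M[108]=7
after sub esi, ebx: esi=(-16)-7=-23
after add ecx, 4: ecx=108+4=112
after sub edx, 1: edx=5-1=4
cmp edx, 1  (cmp 4,1)
jg start: taken
after add ebx, edx: ebx=7+4=11
after mov ebx, [ecx]: ebx=M[112]=4
after sub esi, ebx: esi=(-23)-4=-27
after add ecx, 4: ecx=112+4=116
after sub edx, 1: edx=4-1=3
cmp edx, 1  (cmp 3,1)
jg start: taken
after add ebx, edx: ebx=4+3=7
after mov ebx, [ecx]: ebx=M[116]=23
after sub esi, ebx: esi=(-27)-23=-50
after add ecx, 4: ecx=116+4=120
after sub edx, 1: edx=3-1=2
cmp edx, 1  (cmp 2,1)
jg start: taken
after add ebx, edx: ebx=23+2=25
after mov ebx, [ecx]: ebx=M[120]=1
after sub esi, ebx: esi=(-50)-1=-51
after add ecx, 4: ecx=120+4=124
after sub edx, 1: edx=2-1=1
cmp edx, 1  (cmp 1,1)
jg start: not taken
halt.

-51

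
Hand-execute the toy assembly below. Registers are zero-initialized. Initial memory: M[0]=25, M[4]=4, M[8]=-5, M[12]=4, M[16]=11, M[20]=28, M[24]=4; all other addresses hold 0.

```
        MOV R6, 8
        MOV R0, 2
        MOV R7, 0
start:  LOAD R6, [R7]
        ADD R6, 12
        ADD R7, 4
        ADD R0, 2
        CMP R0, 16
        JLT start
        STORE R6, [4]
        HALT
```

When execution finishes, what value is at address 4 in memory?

16

MOV R6, 8 → R6=8
MOV R0, 2 → R0=2
MOV R7, 0 → R7=0
LOAD R6, [R7] → R6=M[0]=25
ADD R6, 12 → R6=25+12=37
ADD R7, 4 → R7=0+4=4
ADD R0, 2 → R0=2+2=4
CMP R0, 16  (cmp 4,16)
JLT start: taken
LOAD R6, [R7] → R6=M[4]=4
ADD R6, 12 → R6=4+12=16
ADD R7, 4 → R7=4+4=8
ADD R0, 2 → R0=4+2=6
CMP R0, 16  (cmp 6,16)
JLT start: taken
LOAD R6, [R7] → R6=M[8]=-5
ADD R6, 12 → R6=(-5)+12=7
ADD R7, 4 → R7=8+4=12
ADD R0, 2 → R0=6+2=8
CMP R0, 16  (cmp 8,16)
JLT start: taken
LOAD R6, [R7] → R6=M[12]=4
ADD R6, 12 → R6=4+12=16
ADD R7, 4 → R7=12+4=16
ADD R0, 2 → R0=8+2=10
CMP R0, 16  (cmp 10,16)
JLT start: taken
LOAD R6, [R7] → R6=M[16]=11
ADD R6, 12 → R6=11+12=23
ADD R7, 4 → R7=16+4=20
ADD R0, 2 → R0=10+2=12
CMP R0, 16  (cmp 12,16)
JLT start: taken
LOAD R6, [R7] → R6=M[20]=28
ADD R6, 12 → R6=28+12=40
ADD R7, 4 → R7=20+4=24
ADD R0, 2 → R0=12+2=14
CMP R0, 16  (cmp 14,16)
JLT start: taken
LOAD R6, [R7] → R6=M[24]=4
ADD R6, 12 → R6=4+12=16
ADD R7, 4 → R7=24+4=28
ADD R0, 2 → R0=14+2=16
CMP R0, 16  (cmp 16,16)
JLT start: not taken
STORE R6, [4] → M[4]=16
halt.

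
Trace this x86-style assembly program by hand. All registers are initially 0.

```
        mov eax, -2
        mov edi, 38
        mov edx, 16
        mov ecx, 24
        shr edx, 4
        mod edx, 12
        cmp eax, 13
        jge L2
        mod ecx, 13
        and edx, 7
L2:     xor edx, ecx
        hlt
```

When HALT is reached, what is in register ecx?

after mov eax, -2: eax=-2
after mov edi, 38: edi=38
after mov edx, 16: edx=16
after mov ecx, 24: ecx=24
after shr edx, 4: edx=16>>4=1
after mod edx, 12: edx=1%12=1
cmp eax, 13  (cmp -2,13)
jge L2: not taken
after mod ecx, 13: ecx=24%13=11
after and edx, 7: edx=1&7=1
after xor edx, ecx: edx=1^11=10
halt.

11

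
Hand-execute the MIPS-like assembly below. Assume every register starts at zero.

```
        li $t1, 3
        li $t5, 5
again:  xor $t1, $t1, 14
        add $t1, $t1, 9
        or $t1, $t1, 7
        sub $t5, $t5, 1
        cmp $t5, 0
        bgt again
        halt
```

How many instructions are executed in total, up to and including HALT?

li $t1, 3 → $t1=3
li $t5, 5 → $t5=5
xor $t1, $t1, 14 → $t1=3^14=13
add $t1, $t1, 9 → $t1=13+9=22
or $t1, $t1, 7 → $t1=22|7=23
sub $t5, $t5, 1 → $t5=5-1=4
cmp $t5, 0  (cmp 4,0)
bgt again: taken
xor $t1, $t1, 14 → $t1=23^14=25
add $t1, $t1, 9 → $t1=25+9=34
or $t1, $t1, 7 → $t1=34|7=39
sub $t5, $t5, 1 → $t5=4-1=3
cmp $t5, 0  (cmp 3,0)
bgt again: taken
xor $t1, $t1, 14 → $t1=39^14=41
add $t1, $t1, 9 → $t1=41+9=50
or $t1, $t1, 7 → $t1=50|7=55
sub $t5, $t5, 1 → $t5=3-1=2
cmp $t5, 0  (cmp 2,0)
bgt again: taken
xor $t1, $t1, 14 → $t1=55^14=57
add $t1, $t1, 9 → $t1=57+9=66
or $t1, $t1, 7 → $t1=66|7=71
sub $t5, $t5, 1 → $t5=2-1=1
cmp $t5, 0  (cmp 1,0)
bgt again: taken
xor $t1, $t1, 14 → $t1=71^14=73
add $t1, $t1, 9 → $t1=73+9=82
or $t1, $t1, 7 → $t1=82|7=87
sub $t5, $t5, 1 → $t5=1-1=0
cmp $t5, 0  (cmp 0,0)
bgt again: not taken
halt.
Total executed instructions: 33.

33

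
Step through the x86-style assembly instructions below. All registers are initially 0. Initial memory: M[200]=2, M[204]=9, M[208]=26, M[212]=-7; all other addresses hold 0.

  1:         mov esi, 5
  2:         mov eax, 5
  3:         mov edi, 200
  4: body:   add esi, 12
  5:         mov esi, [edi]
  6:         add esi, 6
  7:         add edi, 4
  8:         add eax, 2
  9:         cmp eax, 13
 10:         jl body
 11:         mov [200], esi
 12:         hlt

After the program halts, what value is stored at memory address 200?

mov esi, 5 → esi=5
mov eax, 5 → eax=5
mov edi, 200 → edi=200
add esi, 12 → esi=5+12=17
mov esi, [edi] → esi=M[200]=2
add esi, 6 → esi=2+6=8
add edi, 4 → edi=200+4=204
add eax, 2 → eax=5+2=7
cmp eax, 13  (cmp 7,13)
jl body: taken
add esi, 12 → esi=8+12=20
mov esi, [edi] → esi=M[204]=9
add esi, 6 → esi=9+6=15
add edi, 4 → edi=204+4=208
add eax, 2 → eax=7+2=9
cmp eax, 13  (cmp 9,13)
jl body: taken
add esi, 12 → esi=15+12=27
mov esi, [edi] → esi=M[208]=26
add esi, 6 → esi=26+6=32
add edi, 4 → edi=208+4=212
add eax, 2 → eax=9+2=11
cmp eax, 13  (cmp 11,13)
jl body: taken
add esi, 12 → esi=32+12=44
mov esi, [edi] → esi=M[212]=-7
add esi, 6 → esi=(-7)+6=-1
add edi, 4 → edi=212+4=216
add eax, 2 → eax=11+2=13
cmp eax, 13  (cmp 13,13)
jl body: not taken
mov [200], esi → M[200]=-1
halt.

-1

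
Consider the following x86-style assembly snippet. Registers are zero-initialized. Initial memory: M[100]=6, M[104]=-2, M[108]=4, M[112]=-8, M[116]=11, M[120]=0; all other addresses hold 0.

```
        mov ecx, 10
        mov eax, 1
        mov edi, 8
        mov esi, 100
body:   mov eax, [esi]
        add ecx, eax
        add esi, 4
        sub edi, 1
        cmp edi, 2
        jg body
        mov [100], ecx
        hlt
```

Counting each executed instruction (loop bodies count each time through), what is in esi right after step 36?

120

mov ecx, 10 → ecx=10
mov eax, 1 → eax=1
mov edi, 8 → edi=8
mov esi, 100 → esi=100
mov eax, [esi] → eax=M[100]=6
add ecx, eax → ecx=10+6=16
add esi, 4 → esi=100+4=104
sub edi, 1 → edi=8-1=7
cmp edi, 2  (cmp 7,2)
jg body: taken
mov eax, [esi] → eax=M[104]=-2
add ecx, eax → ecx=16+(-2)=14
add esi, 4 → esi=104+4=108
sub edi, 1 → edi=7-1=6
cmp edi, 2  (cmp 6,2)
jg body: taken
mov eax, [esi] → eax=M[108]=4
add ecx, eax → ecx=14+4=18
add esi, 4 → esi=108+4=112
sub edi, 1 → edi=6-1=5
cmp edi, 2  (cmp 5,2)
jg body: taken
mov eax, [esi] → eax=M[112]=-8
add ecx, eax → ecx=18+(-8)=10
add esi, 4 → esi=112+4=116
sub edi, 1 → edi=5-1=4
cmp edi, 2  (cmp 4,2)
jg body: taken
mov eax, [esi] → eax=M[116]=11
add ecx, eax → ecx=10+11=21
add esi, 4 → esi=116+4=120
sub edi, 1 → edi=4-1=3
cmp edi, 2  (cmp 3,2)
jg body: taken
mov eax, [esi] → eax=M[120]=0
add ecx, eax → ecx=21+0=21
After step 36: esi = 120.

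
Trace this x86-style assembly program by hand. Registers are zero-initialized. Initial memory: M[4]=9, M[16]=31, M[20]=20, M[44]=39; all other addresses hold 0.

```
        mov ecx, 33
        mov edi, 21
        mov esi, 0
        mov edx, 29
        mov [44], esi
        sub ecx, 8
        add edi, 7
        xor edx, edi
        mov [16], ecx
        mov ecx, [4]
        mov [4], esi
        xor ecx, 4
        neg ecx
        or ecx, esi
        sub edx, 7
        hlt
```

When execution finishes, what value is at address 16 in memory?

ecx=33
edi=21
esi=0
edx=29
mov [44], esi → M[44]=0
ecx=33-8=25
edi=21+7=28
edx=29^28=1
mov [16], ecx → M[16]=25
ecx=M[4]=9
mov [4], esi → M[4]=0
ecx=9^4=13
ecx=-(13)=-13
ecx=(-13)|0=-13
edx=1-7=-6
halt.

25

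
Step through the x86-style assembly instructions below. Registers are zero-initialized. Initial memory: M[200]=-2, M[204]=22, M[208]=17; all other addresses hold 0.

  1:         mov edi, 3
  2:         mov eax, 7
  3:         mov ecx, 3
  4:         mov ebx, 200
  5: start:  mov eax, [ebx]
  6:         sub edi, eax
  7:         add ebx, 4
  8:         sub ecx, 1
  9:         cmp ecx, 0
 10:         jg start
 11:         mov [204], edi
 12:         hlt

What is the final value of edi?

-34

edi=3
eax=7
ecx=3
ebx=200
eax=M[200]=-2
edi=3-(-2)=5
ebx=200+4=204
ecx=3-1=2
cmp ecx, 0  (cmp 2,0)
jg start: taken
eax=M[204]=22
edi=5-22=-17
ebx=204+4=208
ecx=2-1=1
cmp ecx, 0  (cmp 1,0)
jg start: taken
eax=M[208]=17
edi=(-17)-17=-34
ebx=208+4=212
ecx=1-1=0
cmp ecx, 0  (cmp 0,0)
jg start: not taken
mov [204], edi → M[204]=-34
halt.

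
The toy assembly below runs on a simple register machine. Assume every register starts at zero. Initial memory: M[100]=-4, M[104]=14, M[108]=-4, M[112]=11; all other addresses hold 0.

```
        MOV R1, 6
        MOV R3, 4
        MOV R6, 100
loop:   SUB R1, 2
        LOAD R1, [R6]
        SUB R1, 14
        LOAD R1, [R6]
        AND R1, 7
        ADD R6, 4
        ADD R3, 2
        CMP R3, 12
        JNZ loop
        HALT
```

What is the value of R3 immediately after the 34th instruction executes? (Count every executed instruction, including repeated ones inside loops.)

10

after MOV R1, 6: R1=6
after MOV R3, 4: R3=4
after MOV R6, 100: R6=100
after SUB R1, 2: R1=6-2=4
after LOAD R1, [R6]: R1=M[100]=-4
after SUB R1, 14: R1=(-4)-14=-18
after LOAD R1, [R6]: R1=M[100]=-4
after AND R1, 7: R1=(-4)&7=4
after ADD R6, 4: R6=100+4=104
after ADD R3, 2: R3=4+2=6
CMP R3, 12  (cmp 6,12)
JNZ loop: taken
after SUB R1, 2: R1=4-2=2
after LOAD R1, [R6]: R1=M[104]=14
after SUB R1, 14: R1=14-14=0
after LOAD R1, [R6]: R1=M[104]=14
after AND R1, 7: R1=14&7=6
after ADD R6, 4: R6=104+4=108
after ADD R3, 2: R3=6+2=8
CMP R3, 12  (cmp 8,12)
JNZ loop: taken
after SUB R1, 2: R1=6-2=4
after LOAD R1, [R6]: R1=M[108]=-4
after SUB R1, 14: R1=(-4)-14=-18
after LOAD R1, [R6]: R1=M[108]=-4
after AND R1, 7: R1=(-4)&7=4
after ADD R6, 4: R6=108+4=112
after ADD R3, 2: R3=8+2=10
CMP R3, 12  (cmp 10,12)
JNZ loop: taken
after SUB R1, 2: R1=4-2=2
after LOAD R1, [R6]: R1=M[112]=11
after SUB R1, 14: R1=11-14=-3
after LOAD R1, [R6]: R1=M[112]=11
After step 34: R3 = 10.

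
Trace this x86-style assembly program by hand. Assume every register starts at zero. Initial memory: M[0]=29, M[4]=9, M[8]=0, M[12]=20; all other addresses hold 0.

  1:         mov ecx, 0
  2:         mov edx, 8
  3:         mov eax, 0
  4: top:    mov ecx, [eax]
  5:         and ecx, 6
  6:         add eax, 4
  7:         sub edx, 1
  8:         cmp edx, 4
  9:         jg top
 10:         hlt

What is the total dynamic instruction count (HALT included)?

after mov ecx, 0: ecx=0
after mov edx, 8: edx=8
after mov eax, 0: eax=0
after mov ecx, [eax]: ecx=M[0]=29
after and ecx, 6: ecx=29&6=4
after add eax, 4: eax=0+4=4
after sub edx, 1: edx=8-1=7
cmp edx, 4  (cmp 7,4)
jg top: taken
after mov ecx, [eax]: ecx=M[4]=9
after and ecx, 6: ecx=9&6=0
after add eax, 4: eax=4+4=8
after sub edx, 1: edx=7-1=6
cmp edx, 4  (cmp 6,4)
jg top: taken
after mov ecx, [eax]: ecx=M[8]=0
after and ecx, 6: ecx=0&6=0
after add eax, 4: eax=8+4=12
after sub edx, 1: edx=6-1=5
cmp edx, 4  (cmp 5,4)
jg top: taken
after mov ecx, [eax]: ecx=M[12]=20
after and ecx, 6: ecx=20&6=4
after add eax, 4: eax=12+4=16
after sub edx, 1: edx=5-1=4
cmp edx, 4  (cmp 4,4)
jg top: not taken
halt.
Total executed instructions: 28.

28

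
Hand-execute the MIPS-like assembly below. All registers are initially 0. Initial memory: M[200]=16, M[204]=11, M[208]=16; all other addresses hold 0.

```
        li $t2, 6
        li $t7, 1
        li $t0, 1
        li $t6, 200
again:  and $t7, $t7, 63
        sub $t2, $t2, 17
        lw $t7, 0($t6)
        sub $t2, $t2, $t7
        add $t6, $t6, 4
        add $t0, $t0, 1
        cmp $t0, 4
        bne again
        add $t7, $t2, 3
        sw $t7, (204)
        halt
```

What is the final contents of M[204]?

-85

$t2=6
$t7=1
$t0=1
$t6=200
$t7=1&63=1
$t2=6-17=-11
$t7=M[200]=16
$t2=(-11)-16=-27
$t6=200+4=204
$t0=1+1=2
cmp $t0, 4  (cmp 2,4)
bne again: taken
$t7=16&63=16
$t2=(-27)-17=-44
$t7=M[204]=11
$t2=(-44)-11=-55
$t6=204+4=208
$t0=2+1=3
cmp $t0, 4  (cmp 3,4)
bne again: taken
$t7=11&63=11
$t2=(-55)-17=-72
$t7=M[208]=16
$t2=(-72)-16=-88
$t6=208+4=212
$t0=3+1=4
cmp $t0, 4  (cmp 4,4)
bne again: not taken
$t7=(-88)+3=-85
sw $t7, (204) → M[204]=-85
halt.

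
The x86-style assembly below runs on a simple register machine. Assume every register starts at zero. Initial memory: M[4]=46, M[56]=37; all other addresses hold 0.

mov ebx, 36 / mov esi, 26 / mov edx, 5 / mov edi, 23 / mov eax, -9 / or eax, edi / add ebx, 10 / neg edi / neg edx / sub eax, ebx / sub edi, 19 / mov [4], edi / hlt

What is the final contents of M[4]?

mov ebx, 36 → ebx=36
mov esi, 26 → esi=26
mov edx, 5 → edx=5
mov edi, 23 → edi=23
mov eax, -9 → eax=-9
or eax, edi → eax=(-9)|23=-9
add ebx, 10 → ebx=36+10=46
neg edi → edi=-(23)=-23
neg edx → edx=-(5)=-5
sub eax, ebx → eax=(-9)-46=-55
sub edi, 19 → edi=(-23)-19=-42
mov [4], edi → M[4]=-42
halt.

-42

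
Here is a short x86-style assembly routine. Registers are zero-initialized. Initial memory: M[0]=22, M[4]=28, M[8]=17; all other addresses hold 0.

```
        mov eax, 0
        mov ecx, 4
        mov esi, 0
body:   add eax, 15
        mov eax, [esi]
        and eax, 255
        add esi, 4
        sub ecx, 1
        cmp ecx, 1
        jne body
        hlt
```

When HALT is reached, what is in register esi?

12

mov eax, 0 → eax=0
mov ecx, 4 → ecx=4
mov esi, 0 → esi=0
add eax, 15 → eax=0+15=15
mov eax, [esi] → eax=M[0]=22
and eax, 255 → eax=22&255=22
add esi, 4 → esi=0+4=4
sub ecx, 1 → ecx=4-1=3
cmp ecx, 1  (cmp 3,1)
jne body: taken
add eax, 15 → eax=22+15=37
mov eax, [esi] → eax=M[4]=28
and eax, 255 → eax=28&255=28
add esi, 4 → esi=4+4=8
sub ecx, 1 → ecx=3-1=2
cmp ecx, 1  (cmp 2,1)
jne body: taken
add eax, 15 → eax=28+15=43
mov eax, [esi] → eax=M[8]=17
and eax, 255 → eax=17&255=17
add esi, 4 → esi=8+4=12
sub ecx, 1 → ecx=2-1=1
cmp ecx, 1  (cmp 1,1)
jne body: not taken
halt.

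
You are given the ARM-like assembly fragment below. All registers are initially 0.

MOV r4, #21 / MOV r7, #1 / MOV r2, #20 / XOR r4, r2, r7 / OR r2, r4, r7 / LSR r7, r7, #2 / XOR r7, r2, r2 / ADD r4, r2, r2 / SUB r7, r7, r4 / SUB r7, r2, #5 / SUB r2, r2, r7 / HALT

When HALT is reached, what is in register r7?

r4=21
r7=1
r2=20
r4=20^1=21
r2=21|1=21
r7=1>>2=0
r7=21^21=0
r4=21+21=42
r7=0-42=-42
r7=21-5=16
r2=21-16=5
halt.

16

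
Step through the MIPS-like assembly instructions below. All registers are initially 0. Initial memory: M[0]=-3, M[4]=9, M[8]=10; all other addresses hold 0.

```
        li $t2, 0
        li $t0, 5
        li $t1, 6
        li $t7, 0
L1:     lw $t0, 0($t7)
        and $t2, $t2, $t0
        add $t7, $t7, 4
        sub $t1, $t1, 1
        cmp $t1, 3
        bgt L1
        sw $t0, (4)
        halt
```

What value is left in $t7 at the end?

li $t2, 0 → $t2=0
li $t0, 5 → $t0=5
li $t1, 6 → $t1=6
li $t7, 0 → $t7=0
lw $t0, 0($t7) → $t0=M[0]=-3
and $t2, $t2, $t0 → $t2=0&(-3)=0
add $t7, $t7, 4 → $t7=0+4=4
sub $t1, $t1, 1 → $t1=6-1=5
cmp $t1, 3  (cmp 5,3)
bgt L1: taken
lw $t0, 0($t7) → $t0=M[4]=9
and $t2, $t2, $t0 → $t2=0&9=0
add $t7, $t7, 4 → $t7=4+4=8
sub $t1, $t1, 1 → $t1=5-1=4
cmp $t1, 3  (cmp 4,3)
bgt L1: taken
lw $t0, 0($t7) → $t0=M[8]=10
and $t2, $t2, $t0 → $t2=0&10=0
add $t7, $t7, 4 → $t7=8+4=12
sub $t1, $t1, 1 → $t1=4-1=3
cmp $t1, 3  (cmp 3,3)
bgt L1: not taken
sw $t0, (4) → M[4]=10
halt.

12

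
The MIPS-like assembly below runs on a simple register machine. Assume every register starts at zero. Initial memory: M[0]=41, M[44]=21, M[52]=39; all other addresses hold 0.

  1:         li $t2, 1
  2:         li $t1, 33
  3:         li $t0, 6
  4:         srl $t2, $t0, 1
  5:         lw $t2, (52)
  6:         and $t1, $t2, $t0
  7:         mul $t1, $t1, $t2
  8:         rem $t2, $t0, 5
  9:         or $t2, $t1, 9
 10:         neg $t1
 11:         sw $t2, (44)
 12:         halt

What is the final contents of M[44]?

li $t2, 1 → $t2=1
li $t1, 33 → $t1=33
li $t0, 6 → $t0=6
srl $t2, $t0, 1 → $t2=6>>1=3
lw $t2, (52) → $t2=M[52]=39
and $t1, $t2, $t0 → $t1=39&6=6
mul $t1, $t1, $t2 → $t1=6*39=234
rem $t2, $t0, 5 → $t2=6%5=1
or $t2, $t1, 9 → $t2=234|9=235
neg $t1 → $t1=-(234)=-234
sw $t2, (44) → M[44]=235
halt.

235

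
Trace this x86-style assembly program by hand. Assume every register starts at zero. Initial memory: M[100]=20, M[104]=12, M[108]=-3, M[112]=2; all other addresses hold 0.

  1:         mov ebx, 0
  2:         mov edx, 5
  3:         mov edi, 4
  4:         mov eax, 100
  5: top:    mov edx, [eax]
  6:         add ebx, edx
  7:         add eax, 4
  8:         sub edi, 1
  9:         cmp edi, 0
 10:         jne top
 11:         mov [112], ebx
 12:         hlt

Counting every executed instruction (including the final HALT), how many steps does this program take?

after mov ebx, 0: ebx=0
after mov edx, 5: edx=5
after mov edi, 4: edi=4
after mov eax, 100: eax=100
after mov edx, [eax]: edx=M[100]=20
after add ebx, edx: ebx=0+20=20
after add eax, 4: eax=100+4=104
after sub edi, 1: edi=4-1=3
cmp edi, 0  (cmp 3,0)
jne top: taken
after mov edx, [eax]: edx=M[104]=12
after add ebx, edx: ebx=20+12=32
after add eax, 4: eax=104+4=108
after sub edi, 1: edi=3-1=2
cmp edi, 0  (cmp 2,0)
jne top: taken
after mov edx, [eax]: edx=M[108]=-3
after add ebx, edx: ebx=32+(-3)=29
after add eax, 4: eax=108+4=112
after sub edi, 1: edi=2-1=1
cmp edi, 0  (cmp 1,0)
jne top: taken
after mov edx, [eax]: edx=M[112]=2
after add ebx, edx: ebx=29+2=31
after add eax, 4: eax=112+4=116
after sub edi, 1: edi=1-1=0
cmp edi, 0  (cmp 0,0)
jne top: not taken
mov [112], ebx → M[112]=31
halt.
Total executed instructions: 30.

30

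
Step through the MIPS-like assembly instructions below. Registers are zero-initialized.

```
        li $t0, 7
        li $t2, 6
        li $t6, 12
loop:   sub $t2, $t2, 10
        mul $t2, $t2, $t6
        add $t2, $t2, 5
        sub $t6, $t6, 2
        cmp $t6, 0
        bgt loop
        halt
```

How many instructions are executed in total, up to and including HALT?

li $t0, 7 → $t0=7
li $t2, 6 → $t2=6
li $t6, 12 → $t6=12
sub $t2, $t2, 10 → $t2=6-10=-4
mul $t2, $t2, $t6 → $t2=(-4)*12=-48
add $t2, $t2, 5 → $t2=(-48)+5=-43
sub $t6, $t6, 2 → $t6=12-2=10
cmp $t6, 0  (cmp 10,0)
bgt loop: taken
sub $t2, $t2, 10 → $t2=(-43)-10=-53
mul $t2, $t2, $t6 → $t2=(-53)*10=-530
add $t2, $t2, 5 → $t2=(-530)+5=-525
sub $t6, $t6, 2 → $t6=10-2=8
cmp $t6, 0  (cmp 8,0)
bgt loop: taken
sub $t2, $t2, 10 → $t2=(-525)-10=-535
mul $t2, $t2, $t6 → $t2=(-535)*8=-4280
add $t2, $t2, 5 → $t2=(-4280)+5=-4275
sub $t6, $t6, 2 → $t6=8-2=6
cmp $t6, 0  (cmp 6,0)
bgt loop: taken
sub $t2, $t2, 10 → $t2=(-4275)-10=-4285
mul $t2, $t2, $t6 → $t2=(-4285)*6=-25710
add $t2, $t2, 5 → $t2=(-25710)+5=-25705
sub $t6, $t6, 2 → $t6=6-2=4
cmp $t6, 0  (cmp 4,0)
bgt loop: taken
sub $t2, $t2, 10 → $t2=(-25705)-10=-25715
mul $t2, $t2, $t6 → $t2=(-25715)*4=-102860
add $t2, $t2, 5 → $t2=(-102860)+5=-102855
sub $t6, $t6, 2 → $t6=4-2=2
cmp $t6, 0  (cmp 2,0)
bgt loop: taken
sub $t2, $t2, 10 → $t2=(-102855)-10=-102865
mul $t2, $t2, $t6 → $t2=(-102865)*2=-205730
add $t2, $t2, 5 → $t2=(-205730)+5=-205725
sub $t6, $t6, 2 → $t6=2-2=0
cmp $t6, 0  (cmp 0,0)
bgt loop: not taken
halt.
Total executed instructions: 40.

40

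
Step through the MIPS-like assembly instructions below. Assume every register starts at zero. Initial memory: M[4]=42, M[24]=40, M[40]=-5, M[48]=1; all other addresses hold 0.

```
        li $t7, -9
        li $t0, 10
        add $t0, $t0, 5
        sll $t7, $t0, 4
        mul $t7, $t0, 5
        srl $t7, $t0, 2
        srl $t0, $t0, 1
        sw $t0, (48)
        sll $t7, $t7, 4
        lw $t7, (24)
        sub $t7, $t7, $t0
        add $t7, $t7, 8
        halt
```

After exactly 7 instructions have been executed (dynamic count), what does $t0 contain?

7

li $t7, -9 → $t7=-9
li $t0, 10 → $t0=10
add $t0, $t0, 5 → $t0=10+5=15
sll $t7, $t0, 4 → $t7=15<<4=240
mul $t7, $t0, 5 → $t7=15*5=75
srl $t7, $t0, 2 → $t7=15>>2=3
srl $t0, $t0, 1 → $t0=15>>1=7
After step 7: $t0 = 7.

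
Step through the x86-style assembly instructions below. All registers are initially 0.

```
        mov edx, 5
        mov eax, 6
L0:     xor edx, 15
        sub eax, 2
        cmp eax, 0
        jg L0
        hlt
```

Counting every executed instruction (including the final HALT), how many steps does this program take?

15

after mov edx, 5: edx=5
after mov eax, 6: eax=6
after xor edx, 15: edx=5^15=10
after sub eax, 2: eax=6-2=4
cmp eax, 0  (cmp 4,0)
jg L0: taken
after xor edx, 15: edx=10^15=5
after sub eax, 2: eax=4-2=2
cmp eax, 0  (cmp 2,0)
jg L0: taken
after xor edx, 15: edx=5^15=10
after sub eax, 2: eax=2-2=0
cmp eax, 0  (cmp 0,0)
jg L0: not taken
halt.
Total executed instructions: 15.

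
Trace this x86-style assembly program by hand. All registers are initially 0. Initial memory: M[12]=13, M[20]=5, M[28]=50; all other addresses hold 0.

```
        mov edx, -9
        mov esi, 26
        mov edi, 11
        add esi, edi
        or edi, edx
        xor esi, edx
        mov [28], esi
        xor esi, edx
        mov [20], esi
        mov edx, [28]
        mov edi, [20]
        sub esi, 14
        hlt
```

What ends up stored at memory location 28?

-46

edx=-9
esi=26
edi=11
esi=26+11=37
edi=11|(-9)=-1
esi=37^(-9)=-46
mov [28], esi → M[28]=-46
esi=(-46)^(-9)=37
mov [20], esi → M[20]=37
edx=M[28]=-46
edi=M[20]=37
esi=37-14=23
halt.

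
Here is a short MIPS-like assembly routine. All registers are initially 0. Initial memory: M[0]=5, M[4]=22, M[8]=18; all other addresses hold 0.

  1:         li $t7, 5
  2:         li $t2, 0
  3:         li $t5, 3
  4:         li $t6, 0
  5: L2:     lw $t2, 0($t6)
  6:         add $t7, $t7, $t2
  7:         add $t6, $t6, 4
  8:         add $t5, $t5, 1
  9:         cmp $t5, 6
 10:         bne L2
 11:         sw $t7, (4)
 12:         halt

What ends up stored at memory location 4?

$t7=5
$t2=0
$t5=3
$t6=0
$t2=M[0]=5
$t7=5+5=10
$t6=0+4=4
$t5=3+1=4
cmp $t5, 6  (cmp 4,6)
bne L2: taken
$t2=M[4]=22
$t7=10+22=32
$t6=4+4=8
$t5=4+1=5
cmp $t5, 6  (cmp 5,6)
bne L2: taken
$t2=M[8]=18
$t7=32+18=50
$t6=8+4=12
$t5=5+1=6
cmp $t5, 6  (cmp 6,6)
bne L2: not taken
sw $t7, (4) → M[4]=50
halt.

50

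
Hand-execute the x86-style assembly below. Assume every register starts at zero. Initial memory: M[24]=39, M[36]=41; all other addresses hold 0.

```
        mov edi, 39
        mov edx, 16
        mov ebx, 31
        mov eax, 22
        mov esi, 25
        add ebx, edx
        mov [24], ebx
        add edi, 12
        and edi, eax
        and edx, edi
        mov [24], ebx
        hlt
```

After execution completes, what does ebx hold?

47

edi=39
edx=16
ebx=31
eax=22
esi=25
ebx=31+16=47
mov [24], ebx → M[24]=47
edi=39+12=51
edi=51&22=18
edx=16&18=16
mov [24], ebx → M[24]=47
halt.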